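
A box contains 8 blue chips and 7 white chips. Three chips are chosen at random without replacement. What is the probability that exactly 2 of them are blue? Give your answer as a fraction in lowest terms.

One ordering (blue drawn first) has probability 8/15 × 7/14 × 7/13 = 392/2730 = 28/195.
There are C(3,2) = 3 such orderings, each equally likely, so P = 3 × 28/195 = 28/65.

28/65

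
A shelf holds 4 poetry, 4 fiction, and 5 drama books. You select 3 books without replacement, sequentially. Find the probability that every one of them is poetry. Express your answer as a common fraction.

2/143

P(every draw is poetry) = 4/13 × 3/12 × 2/11 = 24/1716 = 2/143.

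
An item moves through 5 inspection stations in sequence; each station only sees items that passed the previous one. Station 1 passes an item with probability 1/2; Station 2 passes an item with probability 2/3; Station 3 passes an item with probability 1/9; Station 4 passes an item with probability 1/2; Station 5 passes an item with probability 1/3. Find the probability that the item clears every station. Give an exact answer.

Multiplying along the chain,
P = 1/2 × 2/3 × 1/9 × 1/2 × 1/3 = 2/324 = 1/162.

1/162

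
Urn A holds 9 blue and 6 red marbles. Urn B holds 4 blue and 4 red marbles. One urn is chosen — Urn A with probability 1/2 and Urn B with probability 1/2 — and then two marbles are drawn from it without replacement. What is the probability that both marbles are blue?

39/140

From Urn A: P(both blue) = (9/15)(8/14) = 12/35.
From Urn B: P(both blue) = (4/8)(3/7) = 3/14.
Total probability = (1/2)(12/35) + (1/2)(3/14) = 39/140.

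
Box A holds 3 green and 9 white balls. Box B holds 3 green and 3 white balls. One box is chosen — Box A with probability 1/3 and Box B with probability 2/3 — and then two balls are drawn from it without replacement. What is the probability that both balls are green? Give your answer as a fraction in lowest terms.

49/330

From Box A: P(both green) = (3/12)(2/11) = 1/22.
From Box B: P(both green) = (3/6)(2/5) = 1/5.
Total probability = (1/3)(1/22) + (2/3)(1/5) = 49/330.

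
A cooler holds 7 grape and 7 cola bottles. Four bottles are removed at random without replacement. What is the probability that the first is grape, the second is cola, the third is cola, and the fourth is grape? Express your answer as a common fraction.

21/286

Chain rule:
P = 7/14 × 7/13 × 6/12 × 6/11 = 1764/24024 = 21/286.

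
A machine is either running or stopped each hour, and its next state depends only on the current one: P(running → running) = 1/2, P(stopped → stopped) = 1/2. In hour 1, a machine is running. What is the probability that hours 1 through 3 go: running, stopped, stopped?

1/4

Hour 1 is given. For each transition, use the conditional probability from the current state:
P(stopped | running) = 1/2; P(stopped | stopped) = 1/2.
P = 1/2 × 1/2 = 1/4.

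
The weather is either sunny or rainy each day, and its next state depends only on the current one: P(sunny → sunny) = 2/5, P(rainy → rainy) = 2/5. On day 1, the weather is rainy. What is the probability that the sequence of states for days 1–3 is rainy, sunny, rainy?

9/25

Day 1 is given. For each transition, use the conditional probability from the current state:
P(sunny | rainy) = 3/5; P(rainy | sunny) = 3/5.
P = 3/5 × 3/5 = 9/25.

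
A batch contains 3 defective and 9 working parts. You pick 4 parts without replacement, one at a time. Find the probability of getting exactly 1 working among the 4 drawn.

One ordering (working drawn first) has probability 9/12 × 3/11 × 2/10 × 1/9 = 54/11880 = 1/220.
There are C(4,1) = 4 such orderings, each equally likely, so P = 4 × 1/220 = 1/55.

1/55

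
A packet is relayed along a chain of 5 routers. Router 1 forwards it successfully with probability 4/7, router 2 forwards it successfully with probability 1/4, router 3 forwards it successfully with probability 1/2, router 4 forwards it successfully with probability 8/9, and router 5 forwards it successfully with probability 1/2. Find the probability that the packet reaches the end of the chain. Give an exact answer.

Multiplying along the chain,
P = 4/7 × 1/4 × 1/2 × 8/9 × 1/2 = 32/1008 = 2/63.

2/63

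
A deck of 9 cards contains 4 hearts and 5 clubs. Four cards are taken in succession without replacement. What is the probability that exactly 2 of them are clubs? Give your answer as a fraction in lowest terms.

10/21

One ordering (clubs drawn first) has probability 5/9 × 4/8 × 4/7 × 3/6 = 240/3024 = 5/63.
There are C(4,2) = 6 such orderings, each equally likely, so P = 6 × 5/63 = 10/21.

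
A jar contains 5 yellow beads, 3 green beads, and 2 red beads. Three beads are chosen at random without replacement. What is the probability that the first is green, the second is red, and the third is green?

1/60

Each draw changes the counts, so multiply the conditional probabilities along the sequence:
P = 3/10 × 2/9 × 2/8 = 12/720 = 1/60.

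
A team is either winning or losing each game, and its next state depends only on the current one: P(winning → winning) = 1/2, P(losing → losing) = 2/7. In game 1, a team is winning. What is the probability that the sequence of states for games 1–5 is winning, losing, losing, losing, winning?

10/343

Game 1 is given. For each transition, use the conditional probability from the current state:
P(losing | winning) = 1/2; P(losing | losing) = 2/7; P(losing | losing) = 2/7; P(winning | losing) = 5/7.
P = 1/2 × 2/7 × 2/7 × 5/7 = 20/686 = 10/343.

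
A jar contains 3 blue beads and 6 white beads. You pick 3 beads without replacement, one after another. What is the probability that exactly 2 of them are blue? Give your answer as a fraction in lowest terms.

3/14

One ordering (blue drawn first) has probability 3/9 × 2/8 × 6/7 = 36/504 = 1/14.
There are C(3,2) = 3 such orderings, each equally likely, so P = 3 × 1/14 = 3/14.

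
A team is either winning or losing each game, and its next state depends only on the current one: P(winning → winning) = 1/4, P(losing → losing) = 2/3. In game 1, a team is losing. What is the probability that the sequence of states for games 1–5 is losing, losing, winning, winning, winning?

Game 1 is given. For each transition, use the conditional probability from the current state:
P(losing | losing) = 2/3; P(winning | losing) = 1/3; P(winning | winning) = 1/4; P(winning | winning) = 1/4.
P = 2/3 × 1/3 × 1/4 × 1/4 = 2/144 = 1/72.

1/72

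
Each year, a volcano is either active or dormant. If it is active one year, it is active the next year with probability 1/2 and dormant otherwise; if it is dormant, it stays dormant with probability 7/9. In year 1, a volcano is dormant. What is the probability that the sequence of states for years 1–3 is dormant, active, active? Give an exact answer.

Year 1 is given. For each transition, use the conditional probability from the current state:
P(active | dormant) = 2/9; P(active | active) = 1/2.
P = 2/9 × 1/2 = 2/18 = 1/9.

1/9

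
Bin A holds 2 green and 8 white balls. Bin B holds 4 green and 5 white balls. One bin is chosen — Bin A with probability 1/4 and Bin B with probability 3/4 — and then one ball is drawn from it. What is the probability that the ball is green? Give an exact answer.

23/60

From Bin A: P(green) = 2/10.
From Bin B: P(green) = 4/9.
Total probability = (1/4)(2/10) + (3/4)(4/9) = 23/60.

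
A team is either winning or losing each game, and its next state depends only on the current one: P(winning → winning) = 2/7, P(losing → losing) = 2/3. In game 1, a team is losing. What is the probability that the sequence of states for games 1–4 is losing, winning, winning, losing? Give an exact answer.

10/147

Game 1 is given. For each transition, use the conditional probability from the current state:
P(winning | losing) = 1/3; P(winning | winning) = 2/7; P(losing | winning) = 5/7.
P = 1/3 × 2/7 × 5/7 = 10/147.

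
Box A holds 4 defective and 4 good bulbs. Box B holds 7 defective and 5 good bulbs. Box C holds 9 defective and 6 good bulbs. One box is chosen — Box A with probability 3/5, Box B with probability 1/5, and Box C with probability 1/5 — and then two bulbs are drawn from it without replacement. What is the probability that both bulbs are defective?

502/1925

From Box A: P(both defective) = (4/8)(3/7) = 3/14.
From Box B: P(both defective) = (7/12)(6/11) = 7/22.
From Box C: P(both defective) = (9/15)(8/14) = 12/35.
Total probability = (3/5)(3/14) + (1/5)(7/22) + (1/5)(12/35) = 502/1925.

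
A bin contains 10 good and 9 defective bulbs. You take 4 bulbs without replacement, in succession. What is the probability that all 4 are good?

35/646

P = 10/19 × 9/18 × 8/17 × 7/16 = 5040/93024 = 35/646.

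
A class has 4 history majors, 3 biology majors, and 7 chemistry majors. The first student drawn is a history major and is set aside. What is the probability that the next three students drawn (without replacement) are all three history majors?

After the first draw, 3 of the remaining 13 students are history majors.
P = 3/13 × 2/12 × 1/11 = 6/1716 = 1/286.

1/286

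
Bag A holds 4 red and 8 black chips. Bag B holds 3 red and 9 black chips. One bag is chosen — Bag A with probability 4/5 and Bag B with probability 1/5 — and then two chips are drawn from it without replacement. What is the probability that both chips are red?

9/110

From Bag A: P(both red) = (4/12)(3/11) = 1/11.
From Bag B: P(both red) = (3/12)(2/11) = 1/22.
Total probability = (4/5)(1/11) + (1/5)(1/22) = 9/110.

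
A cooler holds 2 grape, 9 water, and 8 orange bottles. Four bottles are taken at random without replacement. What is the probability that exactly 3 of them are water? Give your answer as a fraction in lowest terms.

One ordering (water drawn first) has probability 9/19 × 8/18 × 7/17 × 10/16 = 5040/93024 = 35/646.
There are C(4,3) = 4 such orderings, each equally likely, so P = 4 × 35/646 = 70/323.

70/323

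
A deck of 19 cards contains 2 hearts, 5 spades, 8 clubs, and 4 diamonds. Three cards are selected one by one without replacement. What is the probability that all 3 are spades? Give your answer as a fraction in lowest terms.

10/969

P = 5/19 × 4/18 × 3/17 = 60/5814 = 10/969.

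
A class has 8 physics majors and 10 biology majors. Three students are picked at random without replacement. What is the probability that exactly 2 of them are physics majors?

One ordering (physics majors drawn first) has probability 8/18 × 7/17 × 10/16 = 560/4896 = 35/306.
There are C(3,2) = 3 such orderings, each equally likely, so P = 3 × 35/306 = 35/102.

35/102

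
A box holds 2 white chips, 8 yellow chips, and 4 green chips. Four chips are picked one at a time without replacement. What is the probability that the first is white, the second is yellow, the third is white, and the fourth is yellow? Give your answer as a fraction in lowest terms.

2/429

Chain rule:
P = 2/14 × 8/13 × 1/12 × 7/11 = 112/24024 = 2/429.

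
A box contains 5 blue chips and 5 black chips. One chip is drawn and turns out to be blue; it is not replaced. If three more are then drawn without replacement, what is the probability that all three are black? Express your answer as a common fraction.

5/42

After the first draw, 5 of the remaining 9 chips are black.
P = 5/9 × 4/8 × 3/7 = 60/504 = 5/42.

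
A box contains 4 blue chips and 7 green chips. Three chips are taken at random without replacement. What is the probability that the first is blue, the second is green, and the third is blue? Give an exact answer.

14/165

Chain rule:
P = 4/11 × 7/10 × 3/9 = 84/990 = 14/165.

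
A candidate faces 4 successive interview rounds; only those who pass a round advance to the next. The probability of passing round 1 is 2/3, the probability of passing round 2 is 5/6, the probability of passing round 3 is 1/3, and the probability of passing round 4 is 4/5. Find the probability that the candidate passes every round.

4/27

The events are sequential, so multiply the conditional probabilities:
P = 2/3 × 5/6 × 1/3 × 4/5 = 40/270 = 4/27.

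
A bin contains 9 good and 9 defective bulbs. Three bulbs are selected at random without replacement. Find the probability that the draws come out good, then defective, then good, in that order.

9/68

Chain rule:
P = 9/18 × 9/17 × 8/16 = 648/4896 = 9/68.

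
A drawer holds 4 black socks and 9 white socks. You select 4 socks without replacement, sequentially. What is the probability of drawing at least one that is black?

589/715

P(no black) = 9/13 × 8/12 × 7/11 × 6/10 = 3024/17160 = 126/715.
P(at least one) = 1 − 126/715 = 589/715.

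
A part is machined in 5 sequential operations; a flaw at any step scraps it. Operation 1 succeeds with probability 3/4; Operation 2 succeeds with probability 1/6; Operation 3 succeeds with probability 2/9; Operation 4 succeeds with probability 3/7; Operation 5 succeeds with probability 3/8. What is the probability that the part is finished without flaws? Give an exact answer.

1/224

Multiplying along the chain,
P = 3/4 × 1/6 × 2/9 × 3/7 × 3/8 = 54/12096 = 1/224.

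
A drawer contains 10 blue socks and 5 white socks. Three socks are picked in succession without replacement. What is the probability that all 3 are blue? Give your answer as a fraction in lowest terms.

P(every draw is blue) = 10/15 × 9/14 × 8/13 = 720/2730 = 24/91.

24/91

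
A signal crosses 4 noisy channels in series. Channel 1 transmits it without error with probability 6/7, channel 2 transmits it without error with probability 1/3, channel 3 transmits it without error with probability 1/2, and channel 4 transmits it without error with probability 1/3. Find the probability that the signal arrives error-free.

1/21

The events are sequential, so multiply the conditional probabilities:
P = 6/7 × 1/3 × 1/2 × 1/3 = 6/126 = 1/21.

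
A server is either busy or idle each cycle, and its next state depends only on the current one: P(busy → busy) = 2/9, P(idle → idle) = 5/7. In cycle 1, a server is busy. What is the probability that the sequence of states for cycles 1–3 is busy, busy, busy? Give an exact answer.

Cycle 1 is given. For each transition, use the conditional probability from the current state:
P(busy | busy) = 2/9; P(busy | busy) = 2/9.
P = 2/9 × 2/9 = 4/81.

4/81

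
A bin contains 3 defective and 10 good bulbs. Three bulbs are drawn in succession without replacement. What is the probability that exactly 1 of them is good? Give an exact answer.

15/143

One ordering (good drawn first) has probability 10/13 × 3/12 × 2/11 = 60/1716 = 5/143.
There are C(3,1) = 3 such orderings, each equally likely, so P = 3 × 5/143 = 15/143.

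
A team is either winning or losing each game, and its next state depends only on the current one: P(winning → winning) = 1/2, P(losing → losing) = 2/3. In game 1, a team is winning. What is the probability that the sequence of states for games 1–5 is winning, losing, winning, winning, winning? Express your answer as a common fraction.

1/24

Game 1 is given. For each transition, use the conditional probability from the current state:
P(losing | winning) = 1/2; P(winning | losing) = 1/3; P(winning | winning) = 1/2; P(winning | winning) = 1/2.
P = 1/2 × 1/3 × 1/2 × 1/2 = 1/24.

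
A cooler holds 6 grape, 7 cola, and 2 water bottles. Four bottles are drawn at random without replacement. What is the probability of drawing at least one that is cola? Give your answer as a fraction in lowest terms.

37/39

P(no cola) = 8/15 × 7/14 × 6/13 × 5/12 = 1680/32760 = 2/39.
P(at least one) = 1 − 2/39 = 37/39.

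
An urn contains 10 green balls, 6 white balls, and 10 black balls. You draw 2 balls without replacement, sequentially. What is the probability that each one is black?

P = 10/26 × 9/25 = 90/650 = 9/65.

9/65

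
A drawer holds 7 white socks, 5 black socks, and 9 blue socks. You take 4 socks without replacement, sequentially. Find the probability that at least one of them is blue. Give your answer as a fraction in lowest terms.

P(no blue) = 12/21 × 11/20 × 10/19 × 9/18 = 11880/143640 = 11/133.
P(at least one) = 1 − 11/133 = 122/133.

122/133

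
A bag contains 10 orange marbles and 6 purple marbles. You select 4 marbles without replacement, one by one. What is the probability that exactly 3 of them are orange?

36/91

One ordering (orange drawn first) has probability 10/16 × 9/15 × 8/14 × 6/13 = 4320/43680 = 9/91.
There are C(4,3) = 4 such orderings, each equally likely, so P = 4 × 9/91 = 36/91.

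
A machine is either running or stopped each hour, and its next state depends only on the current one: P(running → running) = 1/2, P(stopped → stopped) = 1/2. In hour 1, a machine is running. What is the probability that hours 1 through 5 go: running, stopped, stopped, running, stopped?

1/16

Hour 1 is given. For each transition, use the conditional probability from the current state:
P(stopped | running) = 1/2; P(stopped | stopped) = 1/2; P(running | stopped) = 1/2; P(stopped | running) = 1/2.
P = 1/2 × 1/2 × 1/2 × 1/2 = 1/16.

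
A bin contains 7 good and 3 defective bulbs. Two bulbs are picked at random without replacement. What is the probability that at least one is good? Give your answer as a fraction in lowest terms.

14/15

P(no good) = 3/10 × 2/9 = 6/90 = 1/15.
P(at least one) = 1 − 1/15 = 14/15.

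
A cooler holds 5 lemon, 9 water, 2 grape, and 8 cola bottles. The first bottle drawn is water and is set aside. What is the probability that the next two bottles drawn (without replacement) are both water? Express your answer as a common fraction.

After the first draw, 8 of the remaining 23 bottles are water.
P = 8/23 × 7/22 = 56/506 = 28/253.

28/253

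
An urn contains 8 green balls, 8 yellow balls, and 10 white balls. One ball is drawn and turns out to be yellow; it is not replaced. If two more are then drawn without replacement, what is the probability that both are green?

After the first draw, 8 of the remaining 25 balls are green.
P = 8/25 × 7/24 = 56/600 = 7/75.

7/75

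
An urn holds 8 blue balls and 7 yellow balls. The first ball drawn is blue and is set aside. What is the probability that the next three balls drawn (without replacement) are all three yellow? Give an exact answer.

With the first ball removed, 7 yellow remain out of 14.
P = 7/14 × 6/13 × 5/12 = 210/2184 = 5/52.

5/52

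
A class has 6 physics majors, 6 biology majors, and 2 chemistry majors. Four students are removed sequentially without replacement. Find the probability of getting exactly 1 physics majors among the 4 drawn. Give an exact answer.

One ordering (a physics major drawn first) has probability 6/14 × 8/13 × 7/12 × 6/11 = 2016/24024 = 12/143.
There are C(4,1) = 4 such orderings, each equally likely, so P = 4 × 12/143 = 48/143.

48/143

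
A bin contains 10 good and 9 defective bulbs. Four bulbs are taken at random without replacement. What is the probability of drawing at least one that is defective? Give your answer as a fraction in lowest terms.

611/646

P(no defective) = 10/19 × 9/18 × 8/17 × 7/16 = 5040/93024 = 35/646.
P(at least one) = 1 − 35/646 = 611/646.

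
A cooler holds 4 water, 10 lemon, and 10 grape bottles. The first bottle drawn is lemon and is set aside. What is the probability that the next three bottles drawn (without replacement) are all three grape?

After the first draw, 10 of the remaining 23 bottles are grape.
P = 10/23 × 9/22 × 8/21 = 720/10626 = 120/1771.

120/1771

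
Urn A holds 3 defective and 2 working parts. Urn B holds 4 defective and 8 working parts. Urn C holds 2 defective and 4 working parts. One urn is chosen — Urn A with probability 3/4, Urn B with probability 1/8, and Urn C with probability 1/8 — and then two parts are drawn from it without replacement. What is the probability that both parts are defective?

323/1320

From Urn A: P(both defective) = (3/5)(2/4) = 3/10.
From Urn B: P(both defective) = (4/12)(3/11) = 1/11.
From Urn C: P(both defective) = (2/6)(1/5) = 1/15.
Total probability = (3/4)(3/10) + (1/8)(1/11) + (1/8)(1/15) = 323/1320.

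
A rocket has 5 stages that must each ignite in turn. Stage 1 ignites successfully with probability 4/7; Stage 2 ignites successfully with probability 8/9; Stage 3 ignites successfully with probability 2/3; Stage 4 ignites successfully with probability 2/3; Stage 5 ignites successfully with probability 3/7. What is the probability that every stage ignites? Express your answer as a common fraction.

128/1323

The events are sequential, so multiply the conditional probabilities:
P = 4/7 × 8/9 × 2/3 × 2/3 × 3/7 = 384/3969 = 128/1323.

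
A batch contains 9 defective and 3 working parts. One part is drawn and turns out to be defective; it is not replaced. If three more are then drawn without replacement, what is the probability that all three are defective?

With the first part removed, 8 defective remain out of 11.
P = 8/11 × 7/10 × 6/9 = 336/990 = 56/165.

56/165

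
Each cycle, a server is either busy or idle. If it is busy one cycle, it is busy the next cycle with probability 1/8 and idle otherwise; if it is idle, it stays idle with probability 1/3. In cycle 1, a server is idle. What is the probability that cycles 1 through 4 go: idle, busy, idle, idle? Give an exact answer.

Cycle 1 is given. For each transition, use the conditional probability from the current state:
P(busy | idle) = 2/3; P(idle | busy) = 7/8; P(idle | idle) = 1/3.
P = 2/3 × 7/8 × 1/3 = 14/72 = 7/36.

7/36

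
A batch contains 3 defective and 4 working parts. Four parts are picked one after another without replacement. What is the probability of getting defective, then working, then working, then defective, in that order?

Each draw changes the counts, so multiply the conditional probabilities along the sequence:
P = 3/7 × 4/6 × 3/5 × 2/4 = 72/840 = 3/35.

3/35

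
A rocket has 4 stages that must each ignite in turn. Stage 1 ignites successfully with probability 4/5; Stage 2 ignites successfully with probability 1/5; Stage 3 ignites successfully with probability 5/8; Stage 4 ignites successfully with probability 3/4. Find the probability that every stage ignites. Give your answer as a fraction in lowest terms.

The events are sequential, so multiply the conditional probabilities:
P = 4/5 × 1/5 × 5/8 × 3/4 = 60/800 = 3/40.

3/40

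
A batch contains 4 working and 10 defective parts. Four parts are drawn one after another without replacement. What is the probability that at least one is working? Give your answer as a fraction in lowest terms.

113/143

P(no working) = 10/14 × 9/13 × 8/12 × 7/11 = 5040/24024 = 30/143.
P(at least one) = 1 − 30/143 = 113/143.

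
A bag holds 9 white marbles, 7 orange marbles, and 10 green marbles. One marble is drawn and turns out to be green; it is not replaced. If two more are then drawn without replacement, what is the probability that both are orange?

With the first marble removed, 7 orange remain out of 25.
P = 7/25 × 6/24 = 42/600 = 7/100.

7/100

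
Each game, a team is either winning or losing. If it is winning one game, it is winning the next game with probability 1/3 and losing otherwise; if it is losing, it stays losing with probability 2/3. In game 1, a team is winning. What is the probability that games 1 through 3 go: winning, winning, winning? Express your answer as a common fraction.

1/9

Game 1 is given. For each transition, use the conditional probability from the current state:
P(winning | winning) = 1/3; P(winning | winning) = 1/3.
P = 1/3 × 1/3 = 1/9.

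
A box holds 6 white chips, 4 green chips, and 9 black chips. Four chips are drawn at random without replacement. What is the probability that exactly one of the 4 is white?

One ordering (white drawn first) has probability 6/19 × 13/18 × 12/17 × 11/16 = 10296/93024 = 143/1292.
There are C(4,1) = 4 such orderings, each equally likely, so P = 4 × 143/1292 = 143/323.

143/323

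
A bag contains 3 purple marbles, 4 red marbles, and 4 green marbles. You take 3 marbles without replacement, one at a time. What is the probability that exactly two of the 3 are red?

14/55

One ordering (red drawn first) has probability 4/11 × 3/10 × 7/9 = 84/990 = 14/165.
There are C(3,2) = 3 such orderings, each equally likely, so P = 3 × 14/165 = 14/55.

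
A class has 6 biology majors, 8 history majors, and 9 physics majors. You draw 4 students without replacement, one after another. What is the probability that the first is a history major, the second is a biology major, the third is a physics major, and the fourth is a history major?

18/1265

Each draw changes the counts, so multiply the conditional probabilities along the sequence:
P = 8/23 × 6/22 × 9/21 × 7/20 = 3024/212520 = 18/1265.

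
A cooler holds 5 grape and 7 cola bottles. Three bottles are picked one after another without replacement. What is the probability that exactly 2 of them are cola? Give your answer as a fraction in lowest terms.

One ordering (cola drawn first) has probability 7/12 × 6/11 × 5/10 = 210/1320 = 7/44.
There are C(3,2) = 3 such orderings, each equally likely, so P = 3 × 7/44 = 21/44.

21/44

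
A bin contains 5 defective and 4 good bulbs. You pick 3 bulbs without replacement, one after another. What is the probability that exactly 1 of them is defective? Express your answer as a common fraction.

5/14

One ordering (defective drawn first) has probability 5/9 × 4/8 × 3/7 = 60/504 = 5/42.
There are C(3,1) = 3 such orderings, each equally likely, so P = 3 × 5/42 = 5/14.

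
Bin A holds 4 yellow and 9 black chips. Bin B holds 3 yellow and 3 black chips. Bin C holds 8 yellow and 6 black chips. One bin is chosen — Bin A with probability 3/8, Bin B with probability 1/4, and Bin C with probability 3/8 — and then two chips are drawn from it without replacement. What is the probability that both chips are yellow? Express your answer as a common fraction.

101/520

From Bin A: P(both yellow) = (4/13)(3/12) = 1/13.
From Bin B: P(both yellow) = (3/6)(2/5) = 1/5.
From Bin C: P(both yellow) = (8/14)(7/13) = 4/13.
Total probability = (3/8)(1/13) + (1/4)(1/5) + (3/8)(4/13) = 101/520.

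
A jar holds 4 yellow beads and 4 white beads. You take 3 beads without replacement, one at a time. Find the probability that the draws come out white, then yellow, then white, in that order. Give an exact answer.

Multiply the probability of each draw given the previous ones:
P = 4/8 × 4/7 × 3/6 = 48/336 = 1/7.

1/7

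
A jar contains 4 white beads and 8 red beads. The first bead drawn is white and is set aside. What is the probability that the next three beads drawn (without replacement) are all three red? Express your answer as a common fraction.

After the first draw, 8 of the remaining 11 beads are red.
P = 8/11 × 7/10 × 6/9 = 336/990 = 56/165.

56/165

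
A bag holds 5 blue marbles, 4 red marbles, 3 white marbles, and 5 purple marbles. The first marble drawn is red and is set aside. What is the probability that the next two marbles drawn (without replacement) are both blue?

After the first draw, 5 of the remaining 16 marbles are blue.
P = 5/16 × 4/15 = 20/240 = 1/12.

1/12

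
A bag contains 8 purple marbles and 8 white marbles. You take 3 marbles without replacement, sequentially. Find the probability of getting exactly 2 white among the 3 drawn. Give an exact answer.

One ordering (white drawn first) has probability 8/16 × 7/15 × 8/14 = 448/3360 = 2/15.
There are C(3,2) = 3 such orderings, each equally likely, so P = 3 × 2/15 = 2/5.

2/5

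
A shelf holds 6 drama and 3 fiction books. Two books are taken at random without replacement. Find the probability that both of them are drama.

P(every draw is drama) = 6/9 × 5/8 = 30/72 = 5/12.

5/12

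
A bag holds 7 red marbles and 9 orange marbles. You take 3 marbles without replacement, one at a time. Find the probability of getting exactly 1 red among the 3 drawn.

9/20

One ordering (red drawn first) has probability 7/16 × 9/15 × 8/14 = 504/3360 = 3/20.
There are C(3,1) = 3 such orderings, each equally likely, so P = 3 × 3/20 = 9/20.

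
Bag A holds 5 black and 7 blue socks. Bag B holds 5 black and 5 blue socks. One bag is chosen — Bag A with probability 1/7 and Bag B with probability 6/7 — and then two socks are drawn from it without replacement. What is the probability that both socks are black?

From Bag A: P(both black) = (5/12)(4/11) = 5/33.
From Bag B: P(both black) = (5/10)(4/9) = 2/9.
Total probability = (1/7)(5/33) + (6/7)(2/9) = 7/33.

7/33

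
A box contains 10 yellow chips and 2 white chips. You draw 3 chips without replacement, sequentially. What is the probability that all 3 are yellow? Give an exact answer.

6/11

P(all yellow) = 10/12 × 9/11 × 8/10 = 720/1320 = 6/11.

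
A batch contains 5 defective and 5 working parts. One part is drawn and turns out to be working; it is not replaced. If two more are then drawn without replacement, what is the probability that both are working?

After the first draw, 4 of the remaining 9 parts are working.
P = 4/9 × 3/8 = 12/72 = 1/6.

1/6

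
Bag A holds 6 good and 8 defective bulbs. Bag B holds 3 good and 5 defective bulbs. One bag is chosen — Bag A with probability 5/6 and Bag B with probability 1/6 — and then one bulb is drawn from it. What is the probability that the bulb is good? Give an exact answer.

From Bag A: P(good) = 6/14.
From Bag B: P(good) = 3/8.
Total probability = (5/6)(6/14) + (1/6)(3/8) = 47/112.

47/112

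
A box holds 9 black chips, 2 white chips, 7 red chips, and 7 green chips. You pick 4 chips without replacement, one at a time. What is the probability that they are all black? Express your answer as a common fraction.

63/6325

P = 9/25 × 8/24 × 7/23 × 6/22 = 3024/303600 = 63/6325.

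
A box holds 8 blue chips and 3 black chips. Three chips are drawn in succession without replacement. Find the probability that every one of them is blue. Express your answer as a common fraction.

P(all blue) = 8/11 × 7/10 × 6/9 = 336/990 = 56/165.

56/165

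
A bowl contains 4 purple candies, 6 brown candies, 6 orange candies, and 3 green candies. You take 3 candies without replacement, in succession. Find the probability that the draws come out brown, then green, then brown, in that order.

5/323

Chain rule:
P = 6/19 × 3/18 × 5/17 = 90/5814 = 5/323.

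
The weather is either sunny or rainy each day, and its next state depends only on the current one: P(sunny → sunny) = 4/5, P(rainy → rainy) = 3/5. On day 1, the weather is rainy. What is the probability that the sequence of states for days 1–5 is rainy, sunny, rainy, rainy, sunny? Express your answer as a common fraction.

Day 1 is given. For each transition, use the conditional probability from the current state:
P(sunny | rainy) = 2/5; P(rainy | sunny) = 1/5; P(rainy | rainy) = 3/5; P(sunny | rainy) = 2/5.
P = 2/5 × 1/5 × 3/5 × 2/5 = 12/625.

12/625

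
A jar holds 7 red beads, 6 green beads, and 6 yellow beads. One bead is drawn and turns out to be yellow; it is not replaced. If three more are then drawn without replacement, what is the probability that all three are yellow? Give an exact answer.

After the first draw, 5 of the remaining 18 beads are yellow.
P = 5/18 × 4/17 × 3/16 = 60/4896 = 5/408.

5/408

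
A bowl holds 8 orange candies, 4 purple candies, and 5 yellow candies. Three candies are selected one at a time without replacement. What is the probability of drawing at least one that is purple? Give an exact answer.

P(no purple) = 13/17 × 12/16 × 11/15 = 1716/4080 = 143/340.
P(at least one) = 1 − 143/340 = 197/340.

197/340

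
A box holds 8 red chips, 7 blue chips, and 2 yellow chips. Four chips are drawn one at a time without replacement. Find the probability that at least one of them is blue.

P(no blue) = 10/17 × 9/16 × 8/15 × 7/14 = 5040/57120 = 3/34.
P(at least one) = 1 − 3/34 = 31/34.

31/34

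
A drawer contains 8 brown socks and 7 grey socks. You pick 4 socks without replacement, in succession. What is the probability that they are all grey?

1/39

P(all grey) = 7/15 × 6/14 × 5/13 × 4/12 = 840/32760 = 1/39.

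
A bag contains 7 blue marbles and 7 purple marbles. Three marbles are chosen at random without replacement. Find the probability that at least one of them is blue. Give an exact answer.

47/52

P(no blue) = 7/14 × 6/13 × 5/12 = 210/2184 = 5/52.
P(at least one) = 1 − 5/52 = 47/52.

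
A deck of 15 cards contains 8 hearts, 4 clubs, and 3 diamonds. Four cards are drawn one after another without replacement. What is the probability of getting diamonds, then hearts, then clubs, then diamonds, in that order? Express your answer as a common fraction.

Multiply the probability of each draw given the previous ones:
P = 3/15 × 8/14 × 4/13 × 2/12 = 192/32760 = 8/1365.

8/1365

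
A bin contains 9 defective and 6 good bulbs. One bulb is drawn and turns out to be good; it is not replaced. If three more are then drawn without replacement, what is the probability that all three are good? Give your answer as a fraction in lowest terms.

5/182

After the first draw, 5 of the remaining 14 bulbs are good.
P = 5/14 × 4/13 × 3/12 = 60/2184 = 5/182.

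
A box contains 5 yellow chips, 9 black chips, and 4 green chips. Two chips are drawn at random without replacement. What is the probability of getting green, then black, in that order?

2/17

Each draw changes the counts, so multiply the conditional probabilities along the sequence:
P = 4/18 × 9/17 = 36/306 = 2/17.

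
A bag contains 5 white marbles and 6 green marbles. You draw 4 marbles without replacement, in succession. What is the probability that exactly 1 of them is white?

One ordering (white drawn first) has probability 5/11 × 6/10 × 5/9 × 4/8 = 600/7920 = 5/66.
There are C(4,1) = 4 such orderings, each equally likely, so P = 4 × 5/66 = 10/33.

10/33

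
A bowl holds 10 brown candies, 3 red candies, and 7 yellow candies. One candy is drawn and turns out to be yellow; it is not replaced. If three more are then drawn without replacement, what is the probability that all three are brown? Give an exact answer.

40/323

With the first candy removed, 10 brown remain out of 19.
P = 10/19 × 9/18 × 8/17 = 720/5814 = 40/323.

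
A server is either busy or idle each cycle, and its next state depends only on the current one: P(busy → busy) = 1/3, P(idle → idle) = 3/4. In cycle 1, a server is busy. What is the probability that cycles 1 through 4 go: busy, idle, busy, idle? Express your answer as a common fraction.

Cycle 1 is given. For each transition, use the conditional probability from the current state:
P(idle | busy) = 2/3; P(busy | idle) = 1/4; P(idle | busy) = 2/3.
P = 2/3 × 1/4 × 2/3 = 4/36 = 1/9.

1/9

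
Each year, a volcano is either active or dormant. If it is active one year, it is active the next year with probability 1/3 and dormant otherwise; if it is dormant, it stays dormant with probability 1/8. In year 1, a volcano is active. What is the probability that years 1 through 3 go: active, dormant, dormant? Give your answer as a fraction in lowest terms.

Year 1 is given. For each transition, use the conditional probability from the current state:
P(dormant | active) = 2/3; P(dormant | dormant) = 1/8.
P = 2/3 × 1/8 = 2/24 = 1/12.

1/12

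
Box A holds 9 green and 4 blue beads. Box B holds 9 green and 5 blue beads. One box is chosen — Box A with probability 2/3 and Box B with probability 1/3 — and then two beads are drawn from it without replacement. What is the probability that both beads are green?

40/91

From Box A: P(both green) = (9/13)(8/12) = 6/13.
From Box B: P(both green) = (9/14)(8/13) = 36/91.
Total probability = (2/3)(6/13) + (1/3)(36/91) = 40/91.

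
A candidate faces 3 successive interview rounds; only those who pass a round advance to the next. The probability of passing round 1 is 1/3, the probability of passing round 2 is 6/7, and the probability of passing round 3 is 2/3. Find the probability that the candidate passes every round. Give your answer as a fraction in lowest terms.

4/21

Multiplying along the chain,
P = 1/3 × 6/7 × 2/3 = 12/63 = 4/21.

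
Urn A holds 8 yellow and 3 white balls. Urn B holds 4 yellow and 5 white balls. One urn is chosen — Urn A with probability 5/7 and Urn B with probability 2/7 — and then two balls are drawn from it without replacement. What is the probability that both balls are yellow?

From Urn A: P(both yellow) = (8/11)(7/10) = 28/55.
From Urn B: P(both yellow) = (4/9)(3/8) = 1/6.
Total probability = (5/7)(28/55) + (2/7)(1/6) = 95/231.

95/231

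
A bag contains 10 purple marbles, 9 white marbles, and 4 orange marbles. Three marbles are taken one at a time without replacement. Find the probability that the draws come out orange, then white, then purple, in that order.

60/1771

Multiply the probability of each draw given the previous ones:
P = 4/23 × 9/22 × 10/21 = 360/10626 = 60/1771.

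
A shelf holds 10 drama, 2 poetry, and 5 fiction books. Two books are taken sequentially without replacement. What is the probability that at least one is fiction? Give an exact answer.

P(no fiction) = 12/17 × 11/16 = 132/272 = 33/68.
P(at least one) = 1 − 33/68 = 35/68.

35/68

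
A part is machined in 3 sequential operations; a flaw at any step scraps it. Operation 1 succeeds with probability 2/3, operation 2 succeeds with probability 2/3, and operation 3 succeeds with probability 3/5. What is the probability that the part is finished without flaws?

4/15

The events are sequential, so multiply the conditional probabilities:
P = 2/3 × 2/3 × 3/5 = 12/45 = 4/15.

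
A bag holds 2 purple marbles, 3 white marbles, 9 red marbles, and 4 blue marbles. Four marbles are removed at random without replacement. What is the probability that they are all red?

7/170

P = 9/18 × 8/17 × 7/16 × 6/15 = 3024/73440 = 7/170.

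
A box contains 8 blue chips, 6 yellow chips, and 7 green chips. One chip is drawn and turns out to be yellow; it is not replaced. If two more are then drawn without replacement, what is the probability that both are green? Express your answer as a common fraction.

With the first chip removed, 7 green remain out of 20.
P = 7/20 × 6/19 = 42/380 = 21/190.

21/190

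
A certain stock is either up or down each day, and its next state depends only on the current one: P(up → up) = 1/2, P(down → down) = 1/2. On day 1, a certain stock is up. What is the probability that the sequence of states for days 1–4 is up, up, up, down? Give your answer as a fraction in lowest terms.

Day 1 is given. For each transition, use the conditional probability from the current state:
P(up | up) = 1/2; P(up | up) = 1/2; P(down | up) = 1/2.
P = 1/2 × 1/2 × 1/2 = 1/8.

1/8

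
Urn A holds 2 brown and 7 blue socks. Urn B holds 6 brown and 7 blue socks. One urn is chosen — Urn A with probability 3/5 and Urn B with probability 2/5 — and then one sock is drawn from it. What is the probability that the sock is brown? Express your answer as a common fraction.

62/195

From Urn A: P(brown) = 2/9.
From Urn B: P(brown) = 6/13.
Total probability = (3/5)(2/9) + (2/5)(6/13) = 62/195.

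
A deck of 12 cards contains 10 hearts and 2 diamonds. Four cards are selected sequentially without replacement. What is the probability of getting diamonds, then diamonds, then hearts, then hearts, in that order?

Multiply the probability of each draw given the previous ones:
P = 2/12 × 1/11 × 10/10 × 9/9 = 180/11880 = 1/66.

1/66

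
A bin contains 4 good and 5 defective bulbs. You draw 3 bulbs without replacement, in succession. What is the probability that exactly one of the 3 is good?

10/21

One ordering (good drawn first) has probability 4/9 × 5/8 × 4/7 = 80/504 = 10/63.
There are C(3,1) = 3 such orderings, each equally likely, so P = 3 × 10/63 = 10/21.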